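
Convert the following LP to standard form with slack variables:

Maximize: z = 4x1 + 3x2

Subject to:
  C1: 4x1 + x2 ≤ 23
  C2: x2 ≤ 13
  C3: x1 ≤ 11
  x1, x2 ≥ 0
max z = 4x1 + 3x2

s.t.
  4x1 + x2 + s1 = 23
  x2 + s2 = 13
  x1 + s3 = 11
  x1, x2, s1, s2, s3 ≥ 0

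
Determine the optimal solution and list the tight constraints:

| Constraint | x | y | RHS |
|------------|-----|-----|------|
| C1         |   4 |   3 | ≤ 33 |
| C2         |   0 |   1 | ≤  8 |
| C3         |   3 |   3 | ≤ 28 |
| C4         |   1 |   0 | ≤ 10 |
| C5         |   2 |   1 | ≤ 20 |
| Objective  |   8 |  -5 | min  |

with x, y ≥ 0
Optimal: x = 0, y = 8
Slack at optimum:
  C1: slack = 9
  C2: slack = 0 (binding)
  C3: slack = 4
  C4: slack = 10
  C5: slack = 12
  x ≥ 0: x = 0 (binding)
  y ≥ 0: y = 8
Binding constraints: C2, x ≥ 0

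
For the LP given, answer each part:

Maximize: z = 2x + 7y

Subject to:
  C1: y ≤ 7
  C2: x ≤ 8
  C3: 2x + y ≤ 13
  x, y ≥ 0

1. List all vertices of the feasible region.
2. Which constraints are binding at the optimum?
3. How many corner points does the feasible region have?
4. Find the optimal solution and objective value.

1. (0, 0), (6.5, 0), (3, 7), (0, 7)
2. C1, C3
3. 4
4. x = 3, y = 7, z = 55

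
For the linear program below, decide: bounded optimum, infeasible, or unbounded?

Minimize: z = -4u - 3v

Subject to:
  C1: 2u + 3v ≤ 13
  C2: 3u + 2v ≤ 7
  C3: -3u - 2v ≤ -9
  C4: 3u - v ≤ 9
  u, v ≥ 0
C2 requires 3u + 2v ≤ 7, while C3 (-3u - 2v ≤ -9) is equivalent to 3u + 2v ≥ 9. Together they would need 9 ≤ 3u + 2v ≤ 7, which is impossible since 9 > 7. No point satisfies all constraints.

The feasible region is empty; the LP is infeasible.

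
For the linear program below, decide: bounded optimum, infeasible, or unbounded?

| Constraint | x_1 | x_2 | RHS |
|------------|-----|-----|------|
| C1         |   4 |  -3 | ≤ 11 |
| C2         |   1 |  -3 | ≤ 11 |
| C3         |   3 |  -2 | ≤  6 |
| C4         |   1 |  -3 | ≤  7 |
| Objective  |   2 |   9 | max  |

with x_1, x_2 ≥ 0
Feasible point: (0, 0) satisfies every constraint, so the LP is feasible.
Direction d = (0, 1): for each constraint row a, a·d ≤ 0 —
  (4)(0) + (-3)(1) = -3 ≤ 0
  (1)(0) + (-3)(1) = -3 ≤ 0
  (3)(0) + (-2)(1) = -2 ≤ 0
  (1)(0) + (-3)(1) = -3 ≤ 0
and d ≥ 0, so (0, 0) + t·d stays feasible for every t ≥ 0. Along this ray z = 2x_1 + 9x_2 changes by 9 per unit t, so z → +∞.

The LP is unbounded; z can be made arbitrarily large.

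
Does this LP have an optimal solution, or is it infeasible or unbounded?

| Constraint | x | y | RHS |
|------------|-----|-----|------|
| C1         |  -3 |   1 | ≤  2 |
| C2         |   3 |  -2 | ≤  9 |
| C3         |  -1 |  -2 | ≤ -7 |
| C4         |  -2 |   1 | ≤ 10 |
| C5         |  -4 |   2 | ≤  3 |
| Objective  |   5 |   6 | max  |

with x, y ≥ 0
Feasible point: (1, 3) satisfies every constraint, so the LP is feasible.
Direction d = (2, 3): for each constraint row a, a·d ≤ 0 —
  (-3)(2) + (1)(3) = -3 ≤ 0
  (3)(2) + (-2)(3) = 0 ≤ 0
  (-1)(2) + (-2)(3) = -8 ≤ 0
  (-2)(2) + (1)(3) = -1 ≤ 0
  (-4)(2) + (2)(3) = -2 ≤ 0
and d ≥ 0, so (1, 3) + t·d stays feasible for every t ≥ 0. Along this ray z = 5x + 6y changes by 28 per unit t, so z → +∞.

Unbounded — the objective can increase without bound over the feasible region.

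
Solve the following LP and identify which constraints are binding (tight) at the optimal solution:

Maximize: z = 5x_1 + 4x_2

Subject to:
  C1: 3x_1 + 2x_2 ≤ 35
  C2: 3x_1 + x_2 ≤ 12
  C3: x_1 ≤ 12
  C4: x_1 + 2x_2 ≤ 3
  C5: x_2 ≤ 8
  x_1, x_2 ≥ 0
Optimal: x_1 = 3, x_2 = 0
Binding: C4, x_2 ≥ 0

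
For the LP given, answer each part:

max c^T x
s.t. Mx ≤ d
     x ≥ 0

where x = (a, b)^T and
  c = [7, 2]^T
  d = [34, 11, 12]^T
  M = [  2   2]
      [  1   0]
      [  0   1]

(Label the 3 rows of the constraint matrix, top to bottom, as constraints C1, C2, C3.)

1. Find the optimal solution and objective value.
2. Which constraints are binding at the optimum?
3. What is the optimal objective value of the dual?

1. a = 11, b = 6, z = 89
2. C1, C2
3. 89 (by strong duality, equal to the primal optimum)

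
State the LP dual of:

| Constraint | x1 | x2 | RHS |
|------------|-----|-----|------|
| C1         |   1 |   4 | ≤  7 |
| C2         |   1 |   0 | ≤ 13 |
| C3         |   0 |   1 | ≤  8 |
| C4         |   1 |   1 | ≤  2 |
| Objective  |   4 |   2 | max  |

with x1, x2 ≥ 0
Minimize: z = 7y1 + 13y2 + 8y3 + 2y4

Subject to:
  C1: -y1 - y2 - y4 ≤ -4
  C2: -4y1 - y3 - y4 ≤ -2
  y1, y2, y3, y4 ≥ 0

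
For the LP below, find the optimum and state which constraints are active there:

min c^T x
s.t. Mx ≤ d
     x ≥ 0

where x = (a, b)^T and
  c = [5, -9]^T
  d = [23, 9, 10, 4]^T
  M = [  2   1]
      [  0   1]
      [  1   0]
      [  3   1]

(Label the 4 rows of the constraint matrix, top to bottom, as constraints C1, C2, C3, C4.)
Optimal: a = 0, b = 4
Binding: C4, a ≥ 0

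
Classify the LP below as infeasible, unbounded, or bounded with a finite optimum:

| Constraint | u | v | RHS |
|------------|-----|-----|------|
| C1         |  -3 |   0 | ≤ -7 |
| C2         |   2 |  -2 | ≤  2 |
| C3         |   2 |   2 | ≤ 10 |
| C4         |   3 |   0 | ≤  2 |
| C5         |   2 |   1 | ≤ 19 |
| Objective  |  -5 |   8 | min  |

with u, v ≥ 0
C4 requires 3u ≤ 2, while C1 (-3u ≤ -7) is equivalent to 3u ≥ 7. Together they would need 7 ≤ 3u ≤ 2, which is impossible since 7 > 2. No point satisfies all constraints.

The feasible region is empty; the LP is infeasible.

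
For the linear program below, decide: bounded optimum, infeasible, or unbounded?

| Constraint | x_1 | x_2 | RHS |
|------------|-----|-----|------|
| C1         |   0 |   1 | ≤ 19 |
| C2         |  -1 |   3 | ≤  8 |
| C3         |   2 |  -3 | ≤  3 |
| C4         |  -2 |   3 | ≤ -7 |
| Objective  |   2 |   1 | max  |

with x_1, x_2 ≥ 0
C3 requires 2x_1 - 3x_2 ≤ 3, while C4 (-2x_1 + 3x_2 ≤ -7) is equivalent to 2x_1 - 3x_2 ≥ 7. Together they would need 7 ≤ 2x_1 - 3x_2 ≤ 3, which is impossible since 7 > 3. No point satisfies all constraints.

Infeasible: no point satisfies all constraints simultaneously.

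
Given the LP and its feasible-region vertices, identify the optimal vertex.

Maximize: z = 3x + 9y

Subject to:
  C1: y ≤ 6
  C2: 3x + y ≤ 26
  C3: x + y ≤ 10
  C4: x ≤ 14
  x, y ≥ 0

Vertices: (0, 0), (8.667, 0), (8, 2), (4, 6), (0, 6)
(4, 6) with z = 66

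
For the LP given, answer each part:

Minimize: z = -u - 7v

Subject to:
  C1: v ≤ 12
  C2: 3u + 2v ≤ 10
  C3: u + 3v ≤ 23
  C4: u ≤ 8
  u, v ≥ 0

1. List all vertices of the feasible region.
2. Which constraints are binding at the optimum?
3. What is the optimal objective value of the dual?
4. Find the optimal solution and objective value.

1. (0, 0), (3.333, 0), (0, 5)
2. C2, u ≥ 0
3. -35 (by strong duality, equal to the primal optimum)
4. u = 0, v = 5, z = -35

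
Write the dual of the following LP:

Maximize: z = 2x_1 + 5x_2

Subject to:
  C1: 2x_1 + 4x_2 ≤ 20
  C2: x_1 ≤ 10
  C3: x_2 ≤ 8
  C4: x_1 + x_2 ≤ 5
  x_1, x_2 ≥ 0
Minimize: z = 20y1 + 10y2 + 8y3 + 5y4

Subject to:
  C1: -2y1 - y2 - y4 ≤ -2
  C2: -4y1 - y3 - y4 ≤ -5
  y1, y2, y3, y4 ≥ 0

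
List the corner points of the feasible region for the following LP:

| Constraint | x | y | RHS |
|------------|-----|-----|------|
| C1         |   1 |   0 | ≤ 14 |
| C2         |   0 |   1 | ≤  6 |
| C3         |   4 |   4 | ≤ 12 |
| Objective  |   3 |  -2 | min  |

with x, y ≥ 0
Each vertex is the intersection of two constraint boundaries that also satisfies all remaining constraints:
  x = 0 and y = 0 → (0, 0)
  4x + 4y = 12 and y = 0 → (3, 0)
  4x + 4y = 12 and x = 0 → (0, 3)

Vertices: (0, 0), (3, 0), (0, 3)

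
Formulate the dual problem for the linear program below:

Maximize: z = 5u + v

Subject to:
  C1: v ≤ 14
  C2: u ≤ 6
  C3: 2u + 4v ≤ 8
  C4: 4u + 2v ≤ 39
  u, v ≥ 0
Minimize: z = 14y1 + 6y2 + 8y3 + 39y4

Subject to:
  C1: -y2 - 2y3 - 4y4 ≤ -5
  C2: -y1 - 4y3 - 2y4 ≤ -1
  y1, y2, y3, y4 ≥ 0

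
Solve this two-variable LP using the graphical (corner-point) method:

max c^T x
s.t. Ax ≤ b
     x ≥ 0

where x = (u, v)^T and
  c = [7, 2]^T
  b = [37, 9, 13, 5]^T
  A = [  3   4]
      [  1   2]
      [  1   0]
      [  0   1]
Each vertex is the intersection of two constraint boundaries that also satisfies all remaining constraints:
  u = 0 and v = 0 → (0, 0)
  u + 2v = 9 and v = 0 → (9, 0)
  u + 2v = 9 and u = 0 → (0, 4.5)

Evaluating z = 7u + 2v at each vertex:
  (0, 0): z = 0
  (9, 0): z = 63
  (0, 4.5): z = 9

The maximum is at (9, 0) with z = 63.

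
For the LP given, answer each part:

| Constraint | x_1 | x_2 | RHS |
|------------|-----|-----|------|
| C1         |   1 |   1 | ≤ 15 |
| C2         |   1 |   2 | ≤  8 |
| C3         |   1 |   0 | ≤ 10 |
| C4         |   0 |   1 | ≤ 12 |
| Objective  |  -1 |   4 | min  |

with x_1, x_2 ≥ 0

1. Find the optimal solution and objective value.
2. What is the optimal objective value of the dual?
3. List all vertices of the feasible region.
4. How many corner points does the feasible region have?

1. x_1 = 8, x_2 = 0, z = -8
2. -8 (by strong duality, equal to the primal optimum)
3. (0, 0), (8, 0), (0, 4)
4. 3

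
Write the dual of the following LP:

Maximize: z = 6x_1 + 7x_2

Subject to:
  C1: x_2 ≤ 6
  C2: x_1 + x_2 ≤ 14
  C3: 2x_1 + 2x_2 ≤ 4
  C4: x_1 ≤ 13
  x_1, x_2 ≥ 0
Minimize: z = 6y1 + 14y2 + 4y3 + 13y4

Subject to:
  C1: -y2 - 2y3 - y4 ≤ -6
  C2: -y1 - y2 - 2y3 ≤ -7
  y1, y2, y3, y4 ≥ 0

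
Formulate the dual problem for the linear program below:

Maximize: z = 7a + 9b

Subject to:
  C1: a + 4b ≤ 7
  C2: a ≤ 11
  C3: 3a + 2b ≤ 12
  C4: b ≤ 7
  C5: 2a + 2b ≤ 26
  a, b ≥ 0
Minimize: z = 7y1 + 11y2 + 12y3 + 7y4 + 26y5

Subject to:
  C1: -y1 - y2 - 3y3 - 2y5 ≤ -7
  C2: -4y1 - 2y3 - y4 - 2y5 ≤ -9
  y1, y2, y3, y4, y5 ≥ 0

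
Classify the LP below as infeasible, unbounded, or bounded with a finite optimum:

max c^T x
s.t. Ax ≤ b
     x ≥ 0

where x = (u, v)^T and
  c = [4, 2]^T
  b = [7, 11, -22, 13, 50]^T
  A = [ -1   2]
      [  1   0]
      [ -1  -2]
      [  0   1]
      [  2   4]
The point (11, 7) satisfies every constraint, so the LP is feasible; the constraints give u ≤ 11 and v ≤ 13, which with u, v ≥ 0 keep the feasible region inside a bounded box. A feasible, bounded LP attains a finite optimum at a vertex.

The LP has an optimal solution: (11, 7) with z = 58.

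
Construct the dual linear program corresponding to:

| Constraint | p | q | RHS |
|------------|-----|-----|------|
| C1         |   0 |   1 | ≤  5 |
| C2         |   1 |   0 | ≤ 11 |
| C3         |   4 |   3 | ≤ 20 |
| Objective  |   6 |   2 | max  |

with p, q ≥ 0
Minimize: z = 5y1 + 11y2 + 20y3

Subject to:
  C1: -y2 - 4y3 ≤ -6
  C2: -y1 - 3y3 ≤ -2
  y1, y2, y3 ≥ 0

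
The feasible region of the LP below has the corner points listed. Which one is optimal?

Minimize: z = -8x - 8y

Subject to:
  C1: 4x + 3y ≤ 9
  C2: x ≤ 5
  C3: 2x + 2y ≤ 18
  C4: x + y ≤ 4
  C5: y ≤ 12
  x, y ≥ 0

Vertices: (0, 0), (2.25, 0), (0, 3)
Evaluating z = -8x - 8y at each vertex:
  (0, 0): z = 0
  (2.25, 0): z = -18
  (0, 3): z = -24

The smallest value is z = -24, attained at (0, 3).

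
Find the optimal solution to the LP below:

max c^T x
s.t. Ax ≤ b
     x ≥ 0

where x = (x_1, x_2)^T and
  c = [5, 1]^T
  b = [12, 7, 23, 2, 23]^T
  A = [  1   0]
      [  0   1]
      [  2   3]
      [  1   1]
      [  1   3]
Each vertex is the intersection of two constraint boundaries that also satisfies all remaining constraints:
  x_1 = 0 and x_2 = 0 → (0, 0)
  x_1 + x_2 = 2 and x_2 = 0 → (2, 0)
  x_1 + x_2 = 2 and x_1 = 0 → (0, 2)

Evaluating z = 5x_1 + x_2 at each vertex:
  (0, 0): z = 0
  (2, 0): z = 10
  (0, 2): z = 2

The maximum is at (2, 0) with z = 10.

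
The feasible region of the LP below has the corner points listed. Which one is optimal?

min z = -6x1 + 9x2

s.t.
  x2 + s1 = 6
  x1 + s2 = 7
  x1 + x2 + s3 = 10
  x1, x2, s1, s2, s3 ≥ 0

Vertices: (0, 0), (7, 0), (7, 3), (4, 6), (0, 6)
Evaluating z = -6x1 + 9x2 at each vertex:
  (0, 0): z = 0
  (7, 0): z = -42
  (7, 3): z = -15
  (4, 6): z = 30
  (0, 6): z = 54

The smallest value is z = -42, attained at (7, 0).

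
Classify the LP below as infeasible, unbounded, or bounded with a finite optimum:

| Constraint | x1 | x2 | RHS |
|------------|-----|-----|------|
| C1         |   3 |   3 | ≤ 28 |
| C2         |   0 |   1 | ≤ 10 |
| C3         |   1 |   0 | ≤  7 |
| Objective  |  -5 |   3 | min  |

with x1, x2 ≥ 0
The point (7, 0) satisfies every constraint, so the LP is feasible; the constraints give x1 ≤ 7 and x2 ≤ 10, which with x1, x2 ≥ 0 keep the feasible region inside a bounded box. A feasible, bounded LP attains a finite optimum at a vertex.

Evaluating z = -5x1 + 3x2 at each vertex:
  (0, 0): z = 0
  (7, 0): z = -35
  (7, 2.333): z = -28
  (0, 9.333): z = 28

Feasible with finite optimum z* = -35 at (7, 0).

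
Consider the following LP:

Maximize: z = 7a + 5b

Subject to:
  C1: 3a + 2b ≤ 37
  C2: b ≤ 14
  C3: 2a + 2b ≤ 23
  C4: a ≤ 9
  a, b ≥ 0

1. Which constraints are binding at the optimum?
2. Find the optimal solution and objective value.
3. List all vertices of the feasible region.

1. C3, C4
2. a = 9, b = 2.5, z = 75.5
3. (0, 0), (9, 0), (9, 2.5), (0, 11.5)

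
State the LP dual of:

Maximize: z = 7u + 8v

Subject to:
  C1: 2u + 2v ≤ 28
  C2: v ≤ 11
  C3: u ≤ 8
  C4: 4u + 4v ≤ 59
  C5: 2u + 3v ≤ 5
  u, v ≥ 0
Minimize: z = 28y1 + 11y2 + 8y3 + 59y4 + 5y5

Subject to:
  C1: -2y1 - y3 - 4y4 - 2y5 ≤ -7
  C2: -2y1 - y2 - 4y4 - 3y5 ≤ -8
  y1, y2, y3, y4, y5 ≥ 0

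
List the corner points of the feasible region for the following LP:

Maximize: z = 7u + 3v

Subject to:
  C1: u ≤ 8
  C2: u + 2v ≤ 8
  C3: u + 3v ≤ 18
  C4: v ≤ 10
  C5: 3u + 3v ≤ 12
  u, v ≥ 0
Each vertex is the intersection of two constraint boundaries that also satisfies all remaining constraints:
  u = 0 and v = 0 → (0, 0)
  3u + 3v = 12 and v = 0 → (4, 0)
  u + 2v = 8 and 3u + 3v = 12 → (0, 4)

Vertices: (0, 0), (4, 0), (0, 4)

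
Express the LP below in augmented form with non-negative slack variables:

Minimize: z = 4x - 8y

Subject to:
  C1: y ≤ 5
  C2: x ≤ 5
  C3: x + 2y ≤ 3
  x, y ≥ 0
min z = 4x - 8y

s.t.
  y + s1 = 5
  x + s2 = 5
  x + 2y + s3 = 3
  x, y, s1, s2, s3 ≥ 0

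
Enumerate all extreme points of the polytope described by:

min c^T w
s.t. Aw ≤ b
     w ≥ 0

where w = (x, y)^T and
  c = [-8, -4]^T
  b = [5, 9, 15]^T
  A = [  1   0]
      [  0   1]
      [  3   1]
Each vertex is the intersection of two constraint boundaries that also satisfies all remaining constraints:
  x = 0 and y = 0 → (0, 0)
  x = 5 and 3x + y = 15 → (5, 0)
  y = 9 and 3x + y = 15 → (2, 9)
  y = 9 and x = 0 → (0, 9)

Vertices: (0, 0), (5, 0), (2, 9), (0, 9)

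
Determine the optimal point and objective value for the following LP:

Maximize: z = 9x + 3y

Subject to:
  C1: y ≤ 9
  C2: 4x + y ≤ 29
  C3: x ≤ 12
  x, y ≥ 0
x = 5, y = 9, z = 72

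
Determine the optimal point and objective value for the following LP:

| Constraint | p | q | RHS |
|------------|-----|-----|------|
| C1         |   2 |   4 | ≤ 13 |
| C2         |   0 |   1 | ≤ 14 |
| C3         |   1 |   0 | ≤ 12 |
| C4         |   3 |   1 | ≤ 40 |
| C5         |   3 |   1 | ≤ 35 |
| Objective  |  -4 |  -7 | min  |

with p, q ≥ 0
p = 6.5, q = 0, z = -26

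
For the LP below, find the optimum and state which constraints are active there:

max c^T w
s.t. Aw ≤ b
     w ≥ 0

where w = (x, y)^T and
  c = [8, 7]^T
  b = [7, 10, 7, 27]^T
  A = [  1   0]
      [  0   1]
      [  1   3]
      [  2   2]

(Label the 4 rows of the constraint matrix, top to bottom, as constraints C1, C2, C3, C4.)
Optimal: x = 7, y = 0
Slack at optimum:
  C1: slack = 0 (binding)
  C2: slack = 10
  C3: slack = 0 (binding)
  C4: slack = 13
  x ≥ 0: x = 7
  y ≥ 0: y = 0 (binding)
Binding constraints: C1, C3, y ≥ 0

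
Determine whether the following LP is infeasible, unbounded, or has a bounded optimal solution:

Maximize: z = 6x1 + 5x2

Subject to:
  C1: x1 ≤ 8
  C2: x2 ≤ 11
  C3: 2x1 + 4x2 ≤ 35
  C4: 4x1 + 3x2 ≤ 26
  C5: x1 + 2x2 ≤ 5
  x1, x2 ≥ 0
The point (5, 0) satisfies every constraint, so the LP is feasible; the constraints give x1 ≤ 8 and x2 ≤ 11, which with x1, x2 ≥ 0 keep the feasible region inside a bounded box. A feasible, bounded LP attains a finite optimum at a vertex.

Bounded optimum: z* = 30 at (5, 0).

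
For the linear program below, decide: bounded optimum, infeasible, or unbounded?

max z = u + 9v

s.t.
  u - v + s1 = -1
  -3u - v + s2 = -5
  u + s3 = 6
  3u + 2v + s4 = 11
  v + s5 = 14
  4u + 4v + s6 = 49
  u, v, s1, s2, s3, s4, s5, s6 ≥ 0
The point (0, 5.5) satisfies every constraint, so the LP is feasible; the constraints give u ≤ 6 and v ≤ 14, which with u, v ≥ 0 keep the feasible region inside a bounded box. A feasible, bounded LP attains a finite optimum at a vertex.

Evaluating z = u + 9v at each vertex:
  (1, 2): z = 19
  (1.8, 2.8): z = 27
  (0, 5.5): z = 49.5
  (0, 5): z = 45

Bounded optimum: z* = 49.5 at (0, 5.5).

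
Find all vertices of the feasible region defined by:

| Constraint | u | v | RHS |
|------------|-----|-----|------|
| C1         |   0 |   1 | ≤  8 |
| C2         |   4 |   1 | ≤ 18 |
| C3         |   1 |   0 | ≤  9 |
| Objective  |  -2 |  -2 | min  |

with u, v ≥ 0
Each vertex is the intersection of two constraint boundaries that also satisfies all remaining constraints:
  u = 0 and v = 0 → (0, 0)
  4u + v = 18 and v = 0 → (4.5, 0)
  v = 8 and 4u + v = 18 → (2.5, 8)
  v = 8 and u = 0 → (0, 8)

Vertices: (0, 0), (4.5, 0), (2.5, 8), (0, 8)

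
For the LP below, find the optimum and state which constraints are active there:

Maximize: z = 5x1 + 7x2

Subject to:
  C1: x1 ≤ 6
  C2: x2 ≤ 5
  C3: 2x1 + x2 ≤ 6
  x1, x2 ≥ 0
Optimal: x1 = 0.5, x2 = 5
Slack at optimum:
  C1: slack = 5.5
  C2: slack = 0 (binding)
  C3: slack = 0 (binding)
  x1 ≥ 0: x1 = 0.5
  x2 ≥ 0: x2 = 5
Binding constraints: C2, C3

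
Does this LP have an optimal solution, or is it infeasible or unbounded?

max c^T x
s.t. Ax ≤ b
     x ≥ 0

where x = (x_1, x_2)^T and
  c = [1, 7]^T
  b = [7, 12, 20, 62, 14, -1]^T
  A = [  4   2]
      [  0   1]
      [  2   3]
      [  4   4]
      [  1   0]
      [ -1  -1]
The point (0, 3.5) satisfies every constraint, so the LP is feasible; the constraints give x_1 ≤ 14 and x_2 ≤ 12, which with x_1, x_2 ≥ 0 keep the feasible region inside a bounded box. A feasible, bounded LP attains a finite optimum at a vertex.

Evaluating z = x_1 + 7x_2 at each vertex:
  (0, 1): z = 7
  (1, 0): z = 1
  (1.75, 0): z = 1.75
  (0, 3.5): z = 24.5

The LP has an optimal solution: (0, 3.5) with z = 24.5.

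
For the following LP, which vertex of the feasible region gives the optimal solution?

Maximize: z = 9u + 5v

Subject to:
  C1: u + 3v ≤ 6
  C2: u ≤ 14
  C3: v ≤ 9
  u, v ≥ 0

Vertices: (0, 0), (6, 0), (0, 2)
Evaluating z = 9u + 5v at each vertex:
  (0, 0): z = 0
  (6, 0): z = 54
  (0, 2): z = 10

The largest value is z = 54, attained at (6, 0).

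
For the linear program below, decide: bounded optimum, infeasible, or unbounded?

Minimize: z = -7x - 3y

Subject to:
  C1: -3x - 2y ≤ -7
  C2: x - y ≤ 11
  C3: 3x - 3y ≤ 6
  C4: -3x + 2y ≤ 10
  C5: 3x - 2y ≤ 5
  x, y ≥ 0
Feasible point: (1, 2) satisfies every constraint, so the LP is feasible.
Direction d = (2, 3): for each constraint row a, a·d ≤ 0 —
  (-3)(2) + (-2)(3) = -12 ≤ 0
  (1)(2) + (-1)(3) = -1 ≤ 0
  (3)(2) + (-3)(3) = -3 ≤ 0
  (-3)(2) + (2)(3) = 0 ≤ 0
  (3)(2) + (-2)(3) = 0 ≤ 0
and d ≥ 0, so (1, 2) + t·d stays feasible for every t ≥ 0. Along this ray z = -7x - 3y changes by -23 per unit t, so z → −∞.

Unbounded — the objective can decrease without bound over the feasible region.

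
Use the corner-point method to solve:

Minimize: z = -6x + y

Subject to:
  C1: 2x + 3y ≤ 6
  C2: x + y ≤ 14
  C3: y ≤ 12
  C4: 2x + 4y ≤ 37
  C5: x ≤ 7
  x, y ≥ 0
x = 3, y = 0, z = -18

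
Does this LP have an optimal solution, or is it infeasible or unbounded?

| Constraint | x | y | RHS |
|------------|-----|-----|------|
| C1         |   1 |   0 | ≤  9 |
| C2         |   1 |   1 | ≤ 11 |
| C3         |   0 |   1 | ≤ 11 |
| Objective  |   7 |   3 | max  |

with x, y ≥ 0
The point (9, 2) satisfies every constraint, so the LP is feasible; the constraints give x ≤ 9 and y ≤ 11, which with x, y ≥ 0 keep the feasible region inside a bounded box. A feasible, bounded LP attains a finite optimum at a vertex.

Evaluating z = 7x + 3y at each vertex:
  (0, 0): z = 0
  (9, 0): z = 63
  (9, 2): z = 69
  (0, 11): z = 33

Bounded optimum: z* = 69 at (9, 2).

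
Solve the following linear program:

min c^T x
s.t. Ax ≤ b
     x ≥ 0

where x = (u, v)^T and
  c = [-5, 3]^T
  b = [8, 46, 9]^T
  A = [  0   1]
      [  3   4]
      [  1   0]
Each vertex is the intersection of two constraint boundaries that also satisfies all remaining constraints:
  u = 0 and v = 0 → (0, 0)
  u = 9 and v = 0 → (9, 0)
  3u + 4v = 46 and u = 9 → (9, 4.75)
  v = 8 and 3u + 4v = 46 → (4.667, 8)
  v = 8 and u = 0 → (0, 8)

Evaluating z = -5u + 3v at each vertex:
  (0, 0): z = 0
  (9, 0): z = -45
  (9, 4.75): z = -30.75
  (4.667, 8): z = 0.6667
  (0, 8): z = 24

The minimum is at (9, 0) with z = -45.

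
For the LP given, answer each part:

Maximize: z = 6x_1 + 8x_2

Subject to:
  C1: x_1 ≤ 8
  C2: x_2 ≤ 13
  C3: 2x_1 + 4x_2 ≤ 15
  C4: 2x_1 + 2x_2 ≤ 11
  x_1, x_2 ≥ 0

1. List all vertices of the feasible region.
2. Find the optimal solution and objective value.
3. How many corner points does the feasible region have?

1. (0, 0), (5.5, 0), (3.5, 2), (0, 3.75)
2. x_1 = 3.5, x_2 = 2, z = 37
3. 4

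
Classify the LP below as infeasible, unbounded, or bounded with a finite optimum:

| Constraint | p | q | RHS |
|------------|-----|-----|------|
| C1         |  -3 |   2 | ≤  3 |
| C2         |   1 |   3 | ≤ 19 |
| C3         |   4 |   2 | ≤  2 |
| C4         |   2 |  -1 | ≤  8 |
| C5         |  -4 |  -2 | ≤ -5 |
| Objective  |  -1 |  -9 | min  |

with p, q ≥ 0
C3 requires 4p + 2q ≤ 2, while C5 (-4p - 2q ≤ -5) is equivalent to 4p + 2q ≥ 5. Together they would need 5 ≤ 4p + 2q ≤ 2, which is impossible since 5 > 2. No point satisfies all constraints.

Infeasible: no point satisfies all constraints simultaneously.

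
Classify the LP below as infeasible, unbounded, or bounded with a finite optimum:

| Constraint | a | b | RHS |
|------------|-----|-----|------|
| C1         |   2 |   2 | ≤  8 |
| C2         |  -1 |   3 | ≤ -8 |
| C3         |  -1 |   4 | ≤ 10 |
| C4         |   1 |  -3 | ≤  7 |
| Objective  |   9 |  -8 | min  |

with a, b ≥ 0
C4 requires a - 3b ≤ 7, while C2 (-a + 3b ≤ -8) is equivalent to a - 3b ≥ 8. Together they would need 8 ≤ a - 3b ≤ 7, which is impossible since 8 > 7. No point satisfies all constraints.

The feasible region is empty; the LP is infeasible.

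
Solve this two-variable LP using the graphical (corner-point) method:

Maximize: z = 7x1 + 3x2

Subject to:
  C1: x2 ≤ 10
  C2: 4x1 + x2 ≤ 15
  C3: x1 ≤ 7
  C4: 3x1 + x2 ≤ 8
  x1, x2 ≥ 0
Each vertex is the intersection of two constraint boundaries that also satisfies all remaining constraints:
  x1 = 0 and x2 = 0 → (0, 0)
  3x1 + x2 = 8 and x2 = 0 → (2.667, 0)
  3x1 + x2 = 8 and x1 = 0 → (0, 8)

Evaluating z = 7x1 + 3x2 at each vertex:
  (0, 0): z = 0
  (2.667, 0): z = 18.67
  (0, 8): z = 24

The maximum is at (0, 8) with z = 24.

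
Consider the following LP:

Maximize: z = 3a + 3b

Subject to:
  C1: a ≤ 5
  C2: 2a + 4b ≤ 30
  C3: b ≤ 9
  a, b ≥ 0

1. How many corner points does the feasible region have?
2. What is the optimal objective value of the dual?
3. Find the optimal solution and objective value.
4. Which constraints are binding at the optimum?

1. 4
2. 30 (by strong duality, equal to the primal optimum)
3. a = 5, b = 5, z = 30
4. C1, C2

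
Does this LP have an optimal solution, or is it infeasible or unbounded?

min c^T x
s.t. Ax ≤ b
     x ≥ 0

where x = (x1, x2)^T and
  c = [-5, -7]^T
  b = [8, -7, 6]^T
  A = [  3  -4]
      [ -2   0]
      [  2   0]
One constraint requires 2x1 ≤ 6, while the constraint -2x1 ≤ -7 is equivalent to 2x1 ≥ 7. Together they would need 7 ≤ 2x1 ≤ 6, which is impossible since 7 > 6. No point satisfies all constraints.

Infeasible — the constraint set is empty.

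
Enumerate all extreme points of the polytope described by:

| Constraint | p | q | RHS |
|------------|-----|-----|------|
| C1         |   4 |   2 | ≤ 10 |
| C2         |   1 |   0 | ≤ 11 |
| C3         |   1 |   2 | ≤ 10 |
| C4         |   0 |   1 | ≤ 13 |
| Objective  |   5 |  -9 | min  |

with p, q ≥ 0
Each vertex is the intersection of two constraint boundaries that also satisfies all remaining constraints:
  p = 0 and q = 0 → (0, 0)
  4p + 2q = 10 and q = 0 → (2.5, 0)
  4p + 2q = 10 and p + 2q = 10 → (0, 5)

Vertices: (0, 0), (2.5, 0), (0, 5)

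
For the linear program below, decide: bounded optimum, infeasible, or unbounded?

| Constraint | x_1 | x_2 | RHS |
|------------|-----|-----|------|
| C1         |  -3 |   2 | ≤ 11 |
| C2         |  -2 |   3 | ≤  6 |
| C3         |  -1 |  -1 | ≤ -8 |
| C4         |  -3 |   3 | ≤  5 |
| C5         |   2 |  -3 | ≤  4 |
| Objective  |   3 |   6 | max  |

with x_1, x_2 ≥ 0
Feasible point: (4, 4) satisfies every constraint, so the LP is feasible.
Direction d = (3, 2): for each constraint row a, a·d ≤ 0 —
  (-3)(3) + (2)(2) = -5 ≤ 0
  (-2)(3) + (3)(2) = 0 ≤ 0
  (-1)(3) + (-1)(2) = -5 ≤ 0
  (-3)(3) + (3)(2) = -3 ≤ 0
  (2)(3) + (-3)(2) = 0 ≤ 0
and d ≥ 0, so (4, 4) + t·d stays feasible for every t ≥ 0. Along this ray z = 3x_1 + 6x_2 changes by 21 per unit t, so z → +∞.

Unbounded: there is a feasible ray along which z → +∞.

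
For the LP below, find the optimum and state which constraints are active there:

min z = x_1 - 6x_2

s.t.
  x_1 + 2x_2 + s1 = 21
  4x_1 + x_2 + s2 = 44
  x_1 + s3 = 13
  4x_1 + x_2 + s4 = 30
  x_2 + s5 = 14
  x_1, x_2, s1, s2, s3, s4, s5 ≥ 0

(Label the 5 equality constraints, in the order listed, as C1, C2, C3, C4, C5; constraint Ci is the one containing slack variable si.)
Optimal: x_1 = 0, x_2 = 10.5
Slack at optimum:
  C1: slack = 0 (binding)
  C2: slack = 33.5
  C3: slack = 13
  C4: slack = 19.5
  C5: slack = 3.5
  x_1 ≥ 0: x_1 = 0 (binding)
  x_2 ≥ 0: x_2 = 10.5
Binding constraints: C1, x_1 ≥ 0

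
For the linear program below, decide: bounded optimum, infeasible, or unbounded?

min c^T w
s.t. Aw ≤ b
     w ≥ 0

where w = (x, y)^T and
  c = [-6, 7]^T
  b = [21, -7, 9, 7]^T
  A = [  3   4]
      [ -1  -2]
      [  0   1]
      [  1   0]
The point (7, 0) satisfies every constraint, so the LP is feasible; the constraints give x ≤ 7 and y ≤ 9, which with x, y ≥ 0 keep the feasible region inside a bounded box. A feasible, bounded LP attains a finite optimum at a vertex.

Evaluating z = -6x + 7y at each vertex:
  (7, 0): z = -42
  (0, 5.25): z = 36.75
  (0, 3.5): z = 24.5

Bounded optimum: z* = -42 at (7, 0).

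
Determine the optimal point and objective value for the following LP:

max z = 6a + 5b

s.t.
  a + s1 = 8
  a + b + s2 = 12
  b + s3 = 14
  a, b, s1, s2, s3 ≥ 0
Each vertex is the intersection of two constraint boundaries that also satisfies all remaining constraints:
  a = 0 and b = 0 → (0, 0)
  a = 8 and b = 0 → (8, 0)
  a = 8 and a + b = 12 → (8, 4)
  a + b = 12 and a = 0 → (0, 12)

Evaluating z = 6a + 5b at each vertex:
  (0, 0): z = 0
  (8, 0): z = 48
  (8, 4): z = 68
  (0, 12): z = 60

The maximum is at (8, 4) with z = 68.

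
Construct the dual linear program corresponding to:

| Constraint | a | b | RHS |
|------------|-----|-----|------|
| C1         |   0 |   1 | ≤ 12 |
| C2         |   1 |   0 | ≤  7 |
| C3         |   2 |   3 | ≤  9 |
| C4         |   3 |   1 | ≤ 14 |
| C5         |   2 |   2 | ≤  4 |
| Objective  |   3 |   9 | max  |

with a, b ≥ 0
Minimize: z = 12y1 + 7y2 + 9y3 + 14y4 + 4y5

Subject to:
  C1: -y2 - 2y3 - 3y4 - 2y5 ≤ -3
  C2: -y1 - 3y3 - y4 - 2y5 ≤ -9
  y1, y2, y3, y4, y5 ≥ 0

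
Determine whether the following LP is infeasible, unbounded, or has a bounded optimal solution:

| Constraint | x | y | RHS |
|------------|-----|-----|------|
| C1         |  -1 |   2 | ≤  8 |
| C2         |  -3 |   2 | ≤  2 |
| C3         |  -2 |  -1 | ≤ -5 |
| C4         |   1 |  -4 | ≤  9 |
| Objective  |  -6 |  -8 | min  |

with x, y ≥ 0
Feasible point: (2, 1) satisfies every constraint, so the LP is feasible.
Direction d = (2, 1): for each constraint row a, a·d ≤ 0 —
  (-1)(2) + (2)(1) = 0 ≤ 0
  (-3)(2) + (2)(1) = -4 ≤ 0
  (-2)(2) + (-1)(1) = -5 ≤ 0
  (1)(2) + (-4)(1) = -2 ≤ 0
and d ≥ 0, so (2, 1) + t·d stays feasible for every t ≥ 0. Along this ray z = -6x - 8y changes by -20 per unit t, so z → −∞.

Unbounded: there is a feasible ray along which z → −∞.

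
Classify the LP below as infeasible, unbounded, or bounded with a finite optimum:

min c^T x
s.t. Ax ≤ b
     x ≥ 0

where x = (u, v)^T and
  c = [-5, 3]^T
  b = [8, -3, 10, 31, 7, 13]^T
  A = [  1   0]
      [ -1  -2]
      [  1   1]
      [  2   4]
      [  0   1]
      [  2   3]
The point (6.5, 0) satisfies every constraint, so the LP is feasible; the constraints give u ≤ 8 and v ≤ 7, which with u, v ≥ 0 keep the feasible region inside a bounded box. A feasible, bounded LP attains a finite optimum at a vertex.

Feasible with finite optimum z* = -32.5 at (6.5, 0).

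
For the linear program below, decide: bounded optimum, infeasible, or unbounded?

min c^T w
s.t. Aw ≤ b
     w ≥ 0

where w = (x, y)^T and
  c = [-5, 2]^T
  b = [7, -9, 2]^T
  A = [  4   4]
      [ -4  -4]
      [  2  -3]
One constraint requires 4x + 4y ≤ 7, while the constraint -4x - 4y ≤ -9 is equivalent to 4x + 4y ≥ 9. Together they would need 9 ≤ 4x + 4y ≤ 7, which is impossible since 9 > 7. No point satisfies all constraints.

Infeasible: no point satisfies all constraints simultaneously.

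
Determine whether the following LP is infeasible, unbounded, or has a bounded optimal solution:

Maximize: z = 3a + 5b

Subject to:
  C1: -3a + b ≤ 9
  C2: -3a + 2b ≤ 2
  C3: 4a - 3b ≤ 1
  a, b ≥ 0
Feasible point: (0, 0) satisfies every constraint, so the LP is feasible.
Direction d = (2, 3): for each constraint row a, a·d ≤ 0 —
  (-3)(2) + (1)(3) = -3 ≤ 0
  (-3)(2) + (2)(3) = 0 ≤ 0
  (4)(2) + (-3)(3) = -1 ≤ 0
and d ≥ 0, so (0, 0) + t·d stays feasible for every t ≥ 0. Along this ray z = 3a + 5b changes by 21 per unit t, so z → +∞.

Unbounded: there is a feasible ray along which z → +∞.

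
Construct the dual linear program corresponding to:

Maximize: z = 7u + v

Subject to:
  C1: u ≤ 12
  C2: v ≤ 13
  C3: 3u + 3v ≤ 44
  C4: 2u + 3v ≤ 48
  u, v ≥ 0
Minimize: z = 12y1 + 13y2 + 44y3 + 48y4

Subject to:
  C1: -y1 - 3y3 - 2y4 ≤ -7
  C2: -y2 - 3y3 - 3y4 ≤ -1
  y1, y2, y3, y4 ≥ 0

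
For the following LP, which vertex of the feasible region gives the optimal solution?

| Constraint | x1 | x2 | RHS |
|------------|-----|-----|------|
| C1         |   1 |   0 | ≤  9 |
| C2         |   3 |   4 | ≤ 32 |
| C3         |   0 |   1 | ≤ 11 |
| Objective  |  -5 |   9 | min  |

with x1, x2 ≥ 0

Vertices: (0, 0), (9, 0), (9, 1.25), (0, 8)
(9, 0) with z = -45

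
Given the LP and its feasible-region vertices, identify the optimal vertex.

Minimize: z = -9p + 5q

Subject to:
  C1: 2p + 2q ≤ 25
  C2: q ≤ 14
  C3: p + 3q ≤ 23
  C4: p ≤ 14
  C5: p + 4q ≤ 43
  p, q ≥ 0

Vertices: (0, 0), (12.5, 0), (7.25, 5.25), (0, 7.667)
Evaluating z = -9p + 5q at each vertex:
  (0, 0): z = 0
  (12.5, 0): z = -112.5
  (7.25, 5.25): z = -39
  (0, 7.667): z = 38.33

The smallest value is z = -112.5, attained at (12.5, 0).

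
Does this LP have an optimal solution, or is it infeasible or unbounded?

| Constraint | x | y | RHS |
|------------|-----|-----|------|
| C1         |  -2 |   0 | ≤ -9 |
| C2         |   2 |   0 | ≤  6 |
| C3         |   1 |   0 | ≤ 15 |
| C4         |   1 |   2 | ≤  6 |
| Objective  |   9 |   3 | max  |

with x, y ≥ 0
C2 requires 2x ≤ 6, while C1 (-2x ≤ -9) is equivalent to 2x ≥ 9. Together they would need 9 ≤ 2x ≤ 6, which is impossible since 9 > 6. No point satisfies all constraints.

The feasible region is empty; the LP is infeasible.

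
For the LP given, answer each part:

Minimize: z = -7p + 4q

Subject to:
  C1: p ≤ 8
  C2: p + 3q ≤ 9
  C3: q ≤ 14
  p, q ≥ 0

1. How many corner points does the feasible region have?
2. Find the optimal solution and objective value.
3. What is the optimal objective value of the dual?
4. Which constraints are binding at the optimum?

1. 4
2. p = 8, q = 0, z = -56
3. -56 (by strong duality, equal to the primal optimum)
4. C1, q ≥ 0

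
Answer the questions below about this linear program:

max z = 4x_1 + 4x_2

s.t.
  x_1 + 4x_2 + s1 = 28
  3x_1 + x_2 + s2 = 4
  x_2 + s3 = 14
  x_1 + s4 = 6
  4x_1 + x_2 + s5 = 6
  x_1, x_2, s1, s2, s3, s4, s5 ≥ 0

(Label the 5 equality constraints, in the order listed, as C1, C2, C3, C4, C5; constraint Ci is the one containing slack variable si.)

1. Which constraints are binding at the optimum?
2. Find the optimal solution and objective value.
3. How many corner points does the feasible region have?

1. C2, x_1 ≥ 0
2. x_1 = 0, x_2 = 4, z = 16
3. 3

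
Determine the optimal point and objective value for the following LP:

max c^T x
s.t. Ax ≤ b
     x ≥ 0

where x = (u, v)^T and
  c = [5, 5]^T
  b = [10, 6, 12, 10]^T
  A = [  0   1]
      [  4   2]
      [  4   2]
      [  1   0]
Each vertex is the intersection of two constraint boundaries that also satisfies all remaining constraints:
  u = 0 and v = 0 → (0, 0)
  4u + 2v = 6 and v = 0 → (1.5, 0)
  4u + 2v = 6 and u = 0 → (0, 3)

Evaluating z = 5u + 5v at each vertex:
  (0, 0): z = 0
  (1.5, 0): z = 7.5
  (0, 3): z = 15

The maximum is at (0, 3) with z = 15.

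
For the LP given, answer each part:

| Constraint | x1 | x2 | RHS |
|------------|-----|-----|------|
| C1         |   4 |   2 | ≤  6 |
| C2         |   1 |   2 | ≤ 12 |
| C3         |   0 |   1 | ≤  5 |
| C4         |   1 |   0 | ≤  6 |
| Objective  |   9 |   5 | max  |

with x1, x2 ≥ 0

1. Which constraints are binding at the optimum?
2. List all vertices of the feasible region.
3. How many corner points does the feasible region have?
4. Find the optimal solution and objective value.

1. C1, x1 ≥ 0
2. (0, 0), (1.5, 0), (0, 3)
3. 3
4. x1 = 0, x2 = 3, z = 15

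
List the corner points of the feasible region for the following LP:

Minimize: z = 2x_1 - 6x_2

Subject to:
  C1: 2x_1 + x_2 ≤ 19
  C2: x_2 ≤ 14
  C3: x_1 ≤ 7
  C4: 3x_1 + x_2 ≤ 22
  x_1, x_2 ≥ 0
Each vertex is the intersection of two constraint boundaries that also satisfies all remaining constraints:
  x_1 = 0 and x_2 = 0 → (0, 0)
  x_1 = 7 and x_2 = 0 → (7, 0)
  x_1 = 7 and 3x_1 + x_2 = 22 → (7, 1)
  2x_1 + x_2 = 19 and 3x_1 + x_2 = 22 → (3, 13)
  2x_1 + x_2 = 19 and x_2 = 14 → (2.5, 14)
  x_2 = 14 and x_1 = 0 → (0, 14)

Vertices: (0, 0), (7, 0), (7, 1), (3, 13), (2.5, 14), (0, 14)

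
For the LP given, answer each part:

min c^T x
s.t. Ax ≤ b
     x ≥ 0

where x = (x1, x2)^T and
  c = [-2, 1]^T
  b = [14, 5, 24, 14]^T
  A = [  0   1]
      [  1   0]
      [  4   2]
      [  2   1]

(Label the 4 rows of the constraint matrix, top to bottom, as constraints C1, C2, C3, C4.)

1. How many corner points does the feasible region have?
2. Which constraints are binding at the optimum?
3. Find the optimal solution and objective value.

1. 4
2. C2, x2 ≥ 0
3. x1 = 5, x2 = 0, z = -10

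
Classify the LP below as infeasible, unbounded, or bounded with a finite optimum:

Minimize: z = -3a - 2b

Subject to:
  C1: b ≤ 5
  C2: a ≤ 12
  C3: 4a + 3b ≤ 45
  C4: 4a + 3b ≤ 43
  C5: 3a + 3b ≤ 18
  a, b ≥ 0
The point (6, 0) satisfies every constraint, so the LP is feasible; the constraints give a ≤ 12 and b ≤ 5, which with a, b ≥ 0 keep the feasible region inside a bounded box. A feasible, bounded LP attains a finite optimum at a vertex.

Feasible with finite optimum z* = -18 at (6, 0).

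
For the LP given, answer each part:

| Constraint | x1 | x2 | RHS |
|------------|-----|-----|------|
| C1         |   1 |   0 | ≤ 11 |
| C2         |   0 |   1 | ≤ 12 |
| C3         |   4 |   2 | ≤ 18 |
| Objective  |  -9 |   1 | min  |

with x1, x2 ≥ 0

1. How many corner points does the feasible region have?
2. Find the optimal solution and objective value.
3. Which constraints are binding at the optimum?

1. 3
2. x1 = 4.5, x2 = 0, z = -40.5
3. C3, x2 ≥ 0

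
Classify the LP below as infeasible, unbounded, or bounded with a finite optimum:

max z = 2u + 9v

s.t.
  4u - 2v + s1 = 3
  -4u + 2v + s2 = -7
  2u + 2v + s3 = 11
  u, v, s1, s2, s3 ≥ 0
The row 4u - 2v + s1 = 3 with s1 ≥ 0 requires 4u - 2v ≤ 3, while the row -4u + 2v + s2 = -7 with s2 ≥ 0 is equivalent to 4u - 2v ≥ 7. Together they would need 7 ≤ 4u - 2v ≤ 3, which is impossible since 7 > 3. No point satisfies all constraints.

Infeasible: no point satisfies all constraints simultaneously.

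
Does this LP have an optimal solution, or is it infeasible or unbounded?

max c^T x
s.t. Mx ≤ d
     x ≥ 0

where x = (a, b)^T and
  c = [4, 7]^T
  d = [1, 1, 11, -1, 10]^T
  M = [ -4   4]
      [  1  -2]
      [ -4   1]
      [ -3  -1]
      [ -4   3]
Feasible point: (1, 0) satisfies every constraint, so the LP is feasible.
Direction d = (1, 1): for each constraint row a, a·d ≤ 0 —
  (-4)(1) + (4)(1) = 0 ≤ 0
  (1)(1) + (-2)(1) = -1 ≤ 0
  (-4)(1) + (1)(1) = -3 ≤ 0
  (-3)(1) + (-1)(1) = -4 ≤ 0
  (-4)(1) + (3)(1) = -1 ≤ 0
and d ≥ 0, so (1, 0) + t·d stays feasible for every t ≥ 0. Along this ray z = 4a + 7b changes by 11 per unit t, so z → +∞.

Unbounded — the objective can increase without bound over the feasible region.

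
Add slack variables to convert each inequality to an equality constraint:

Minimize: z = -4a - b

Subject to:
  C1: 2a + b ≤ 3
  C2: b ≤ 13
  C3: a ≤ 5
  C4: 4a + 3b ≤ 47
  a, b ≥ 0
min z = -4a - b

s.t.
  2a + b + s1 = 3
  b + s2 = 13
  a + s3 = 5
  4a + 3b + s4 = 47
  a, b, s1, s2, s3, s4 ≥ 0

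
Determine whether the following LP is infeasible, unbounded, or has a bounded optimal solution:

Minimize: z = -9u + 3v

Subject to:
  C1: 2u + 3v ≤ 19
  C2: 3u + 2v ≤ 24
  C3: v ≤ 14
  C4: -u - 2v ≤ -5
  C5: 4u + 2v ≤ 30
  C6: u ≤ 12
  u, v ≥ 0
The point (7.5, 0) satisfies every constraint, so the LP is feasible; the constraints give u ≤ 12 and v ≤ 14, which with u, v ≥ 0 keep the feasible region inside a bounded box. A feasible, bounded LP attains a finite optimum at a vertex.

Evaluating z = -9u + 3v at each vertex:
  (5, 0): z = -45
  (7.5, 0): z = -67.5
  (6.5, 2): z = -52.5
  (0, 6.333): z = 19
  (0, 2.5): z = 7.5

The LP has an optimal solution: (7.5, 0) with z = -67.5.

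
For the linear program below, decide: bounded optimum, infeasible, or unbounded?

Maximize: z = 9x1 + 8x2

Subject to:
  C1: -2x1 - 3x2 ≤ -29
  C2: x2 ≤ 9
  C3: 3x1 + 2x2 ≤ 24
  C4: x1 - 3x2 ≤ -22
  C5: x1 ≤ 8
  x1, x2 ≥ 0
The point (2, 9) satisfies every constraint, so the LP is feasible; the constraints give x1 ≤ 8 and x2 ≤ 9, which with x1, x2 ≥ 0 keep the feasible region inside a bounded box. A feasible, bounded LP attains a finite optimum at a vertex.

Evaluating z = 9x1 + 8x2 at each vertex:
  (2.333, 8.111): z = 85.89
  (2.545, 8.182): z = 88.36
  (2, 9): z = 90
  (1, 9): z = 81

The LP has an optimal solution: (2, 9) with z = 90.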